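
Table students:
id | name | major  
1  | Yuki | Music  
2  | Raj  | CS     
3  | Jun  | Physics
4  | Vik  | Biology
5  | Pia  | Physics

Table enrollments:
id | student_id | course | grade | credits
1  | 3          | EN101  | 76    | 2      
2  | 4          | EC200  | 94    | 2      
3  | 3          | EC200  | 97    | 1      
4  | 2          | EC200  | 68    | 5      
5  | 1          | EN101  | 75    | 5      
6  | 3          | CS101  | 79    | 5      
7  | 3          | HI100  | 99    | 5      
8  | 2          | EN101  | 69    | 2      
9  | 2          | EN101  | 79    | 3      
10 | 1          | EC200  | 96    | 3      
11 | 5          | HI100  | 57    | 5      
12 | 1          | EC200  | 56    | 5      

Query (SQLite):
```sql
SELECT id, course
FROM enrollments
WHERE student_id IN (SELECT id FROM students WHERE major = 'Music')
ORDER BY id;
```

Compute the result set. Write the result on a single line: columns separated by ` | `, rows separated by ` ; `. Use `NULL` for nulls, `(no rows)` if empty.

5 | EN101 ; 10 | EC200 ; 12 | EC200

Inner query: students.id where major = 'Music'.
Outer: keep enrollments rows whose student_id is in that set.
Inner query → {1}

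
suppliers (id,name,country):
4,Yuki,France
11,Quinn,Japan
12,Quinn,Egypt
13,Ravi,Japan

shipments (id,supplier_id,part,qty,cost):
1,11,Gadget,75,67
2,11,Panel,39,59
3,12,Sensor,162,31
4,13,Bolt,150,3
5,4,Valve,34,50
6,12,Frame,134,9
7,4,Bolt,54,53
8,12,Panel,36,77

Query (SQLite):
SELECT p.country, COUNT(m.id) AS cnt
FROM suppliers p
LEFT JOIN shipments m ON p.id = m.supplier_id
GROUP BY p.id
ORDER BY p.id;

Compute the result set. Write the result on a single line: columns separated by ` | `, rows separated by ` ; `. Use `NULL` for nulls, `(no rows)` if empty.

France | 2 ; Japan | 2 ; Egypt | 3 ; Japan | 1

LEFT JOIN keeps every suppliers row; unmatched ones get NULL for shipments columns.
Group by suppliers.id and compute COUNT(m.id). COUNT(col) of an all-NULL group is 0.
  4: ids {5, 7} → COUNT(m.id)=2
  11: ids {1, 2} → COUNT(m.id)=2
  12: ids {3, 6, 8} → COUNT(m.id)=3
  13: ids {4} → COUNT(m.id)=1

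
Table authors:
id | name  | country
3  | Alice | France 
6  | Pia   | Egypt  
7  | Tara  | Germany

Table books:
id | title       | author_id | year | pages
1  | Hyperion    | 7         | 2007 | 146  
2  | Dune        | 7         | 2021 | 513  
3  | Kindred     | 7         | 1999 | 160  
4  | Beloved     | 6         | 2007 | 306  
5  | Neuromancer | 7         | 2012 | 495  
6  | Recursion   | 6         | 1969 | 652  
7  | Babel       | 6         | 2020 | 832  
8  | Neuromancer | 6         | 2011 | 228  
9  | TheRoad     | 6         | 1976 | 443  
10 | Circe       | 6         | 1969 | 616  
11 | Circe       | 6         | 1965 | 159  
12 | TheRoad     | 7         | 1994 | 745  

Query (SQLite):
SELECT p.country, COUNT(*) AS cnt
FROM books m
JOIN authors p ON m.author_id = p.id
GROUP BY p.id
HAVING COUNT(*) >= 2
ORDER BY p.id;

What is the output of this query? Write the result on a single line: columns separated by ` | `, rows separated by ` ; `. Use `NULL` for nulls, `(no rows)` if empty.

Join each books row to its authors via author_id.
Group joined rows by authors.id; compute COUNT(*) per group.
HAVING: keep groups with count ≥ 2.
  6: ids {4, 6, 7, 8, 9, 10, 11} → COUNT(*)=7
  7: ids {1, 2, 3, 5, 12} → COUNT(*)=5

Egypt | 7 ; Germany | 5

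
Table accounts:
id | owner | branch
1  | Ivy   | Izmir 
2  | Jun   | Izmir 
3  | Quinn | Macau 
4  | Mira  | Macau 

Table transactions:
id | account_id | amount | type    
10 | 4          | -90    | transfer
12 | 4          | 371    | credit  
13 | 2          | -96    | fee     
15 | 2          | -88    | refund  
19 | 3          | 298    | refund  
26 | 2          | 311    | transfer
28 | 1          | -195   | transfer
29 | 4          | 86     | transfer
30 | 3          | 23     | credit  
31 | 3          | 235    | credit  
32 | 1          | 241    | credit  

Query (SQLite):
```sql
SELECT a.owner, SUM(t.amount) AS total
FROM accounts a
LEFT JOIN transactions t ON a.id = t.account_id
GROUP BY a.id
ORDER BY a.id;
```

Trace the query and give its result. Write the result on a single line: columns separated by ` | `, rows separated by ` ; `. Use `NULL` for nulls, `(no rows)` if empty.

LEFT JOIN keeps every accounts row; unmatched ones get NULL for transactions columns.
Group by accounts.id and compute SUM(t.amount). SUM over an all-NULL group is NULL.
  1: ids {28, 32} → SUM(t.amount)=46
  2: ids {13, 15, 26} → SUM(t.amount)=127
  3: ids {19, 30, 31} → SUM(t.amount)=556
  4: ids {10, 12, 29} → SUM(t.amount)=367

Ivy | 46 ; Jun | 127 ; Quinn | 556 ; Mira | 367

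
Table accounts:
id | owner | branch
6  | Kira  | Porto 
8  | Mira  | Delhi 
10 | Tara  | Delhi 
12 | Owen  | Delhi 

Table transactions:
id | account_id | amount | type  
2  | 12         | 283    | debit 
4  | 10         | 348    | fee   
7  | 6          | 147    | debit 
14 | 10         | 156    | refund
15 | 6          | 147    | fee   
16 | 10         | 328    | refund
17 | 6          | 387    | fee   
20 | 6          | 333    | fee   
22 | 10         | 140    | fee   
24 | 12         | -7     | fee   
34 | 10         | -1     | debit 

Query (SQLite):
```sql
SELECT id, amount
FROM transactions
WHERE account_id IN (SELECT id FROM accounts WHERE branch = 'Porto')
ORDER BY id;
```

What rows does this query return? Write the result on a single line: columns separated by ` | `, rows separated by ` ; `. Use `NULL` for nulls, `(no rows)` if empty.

7 | 147 ; 15 | 147 ; 17 | 387 ; 20 | 333

Inner query: accounts.id where branch = 'Porto'.
Outer: keep transactions rows whose account_id is in that set.
Inner query → {6}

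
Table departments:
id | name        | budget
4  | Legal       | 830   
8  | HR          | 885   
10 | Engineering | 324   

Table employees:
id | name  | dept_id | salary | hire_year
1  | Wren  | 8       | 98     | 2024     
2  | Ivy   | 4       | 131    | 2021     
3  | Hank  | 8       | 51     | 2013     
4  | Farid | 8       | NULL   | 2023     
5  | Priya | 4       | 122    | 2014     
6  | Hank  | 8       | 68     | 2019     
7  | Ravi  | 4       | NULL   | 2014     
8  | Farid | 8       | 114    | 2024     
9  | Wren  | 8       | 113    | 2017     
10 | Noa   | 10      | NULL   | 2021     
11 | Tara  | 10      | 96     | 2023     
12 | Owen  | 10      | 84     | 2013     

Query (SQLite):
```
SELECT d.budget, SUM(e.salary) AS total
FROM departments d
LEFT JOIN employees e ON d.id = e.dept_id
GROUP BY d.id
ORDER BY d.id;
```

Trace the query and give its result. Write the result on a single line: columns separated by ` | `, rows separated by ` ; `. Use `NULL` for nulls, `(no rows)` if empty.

830 | 253 ; 885 | 444 ; 324 | 180

LEFT JOIN keeps every departments row; unmatched ones get NULL for employees columns.
Group by departments.id and compute SUM(e.salary). SUM over an all-NULL group is NULL.
  4: ids {2, 5, 7} → SUM(e.salary)=253
  8: ids {1, 3, 4, 6, 8, 9} → SUM(e.salary)=444
  10: ids {10, 11, 12} → SUM(e.salary)=180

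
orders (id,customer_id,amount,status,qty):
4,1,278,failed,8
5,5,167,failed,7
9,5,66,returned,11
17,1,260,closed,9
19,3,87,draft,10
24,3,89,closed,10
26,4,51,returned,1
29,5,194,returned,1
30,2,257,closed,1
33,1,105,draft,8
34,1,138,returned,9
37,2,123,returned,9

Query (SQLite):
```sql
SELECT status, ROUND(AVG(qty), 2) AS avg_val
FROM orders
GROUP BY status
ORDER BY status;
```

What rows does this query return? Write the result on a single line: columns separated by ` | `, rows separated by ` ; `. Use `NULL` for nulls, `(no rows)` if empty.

Partition orders by status; compute ROUND(AVG(qty), 2) within each group.
  closed: ids {17, 24, 30} → ROUND(AVG(qty), 2)=6.67
  draft: ids {19, 33} → ROUND(AVG(qty), 2)=9
  failed: ids {4, 5} → ROUND(AVG(qty), 2)=7.5
  returned: ids {9, 26, 29, 34, 37} → ROUND(AVG(qty), 2)=6.2

closed | 6.67 ; draft | 9 ; failed | 7.5 ; returned | 6.2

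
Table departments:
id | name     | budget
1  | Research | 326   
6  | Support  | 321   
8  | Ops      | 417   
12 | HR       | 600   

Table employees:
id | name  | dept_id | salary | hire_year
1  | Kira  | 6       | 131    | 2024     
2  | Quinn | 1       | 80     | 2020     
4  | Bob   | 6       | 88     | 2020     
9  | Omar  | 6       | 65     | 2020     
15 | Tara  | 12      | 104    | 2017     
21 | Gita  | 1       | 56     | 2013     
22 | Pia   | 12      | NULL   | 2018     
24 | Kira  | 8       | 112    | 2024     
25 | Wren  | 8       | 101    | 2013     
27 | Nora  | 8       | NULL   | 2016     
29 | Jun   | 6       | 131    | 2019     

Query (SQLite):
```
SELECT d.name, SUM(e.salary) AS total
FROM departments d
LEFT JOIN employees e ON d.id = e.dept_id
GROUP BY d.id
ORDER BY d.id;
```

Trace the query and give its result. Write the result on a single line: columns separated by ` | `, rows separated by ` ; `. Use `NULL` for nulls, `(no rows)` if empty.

Research | 136 ; Support | 415 ; Ops | 213 ; HR | 104

LEFT JOIN keeps every departments row; unmatched ones get NULL for employees columns.
Group by departments.id and compute SUM(e.salary). SUM over an all-NULL group is NULL.
  1: ids {2, 21} → SUM(e.salary)=136
  6: ids {1, 4, 9, 29} → SUM(e.salary)=415
  8: ids {24, 25, 27} → SUM(e.salary)=213
  12: ids {15, 22} → SUM(e.salary)=104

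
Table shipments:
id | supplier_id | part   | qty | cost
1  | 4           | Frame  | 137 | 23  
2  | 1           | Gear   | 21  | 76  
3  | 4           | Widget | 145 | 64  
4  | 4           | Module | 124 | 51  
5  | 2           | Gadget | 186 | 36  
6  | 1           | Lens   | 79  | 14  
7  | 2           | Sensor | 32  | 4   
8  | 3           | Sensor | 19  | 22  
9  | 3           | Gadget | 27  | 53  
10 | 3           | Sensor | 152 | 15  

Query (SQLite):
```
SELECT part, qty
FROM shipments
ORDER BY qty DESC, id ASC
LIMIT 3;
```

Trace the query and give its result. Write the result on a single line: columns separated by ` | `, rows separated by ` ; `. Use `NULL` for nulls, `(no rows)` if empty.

Gadget | 186 ; Sensor | 152 ; Widget | 145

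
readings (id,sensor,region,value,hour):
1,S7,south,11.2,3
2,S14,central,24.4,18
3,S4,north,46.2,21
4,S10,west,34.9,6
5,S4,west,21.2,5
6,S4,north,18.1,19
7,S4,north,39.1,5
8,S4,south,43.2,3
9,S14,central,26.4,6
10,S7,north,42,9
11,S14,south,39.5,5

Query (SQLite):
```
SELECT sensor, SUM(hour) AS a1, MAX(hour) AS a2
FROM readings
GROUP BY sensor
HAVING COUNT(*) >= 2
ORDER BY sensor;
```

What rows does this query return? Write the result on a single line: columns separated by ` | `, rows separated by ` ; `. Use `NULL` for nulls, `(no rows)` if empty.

Group readings by sensor.
Per group compute: SUM(hour), MAX(hour).
HAVING: drop groups with fewer than 2 rows.
  S10: ids {4} → SUM(hour)=6, MAX(hour)=6
  S14: ids {2, 9, 11} → SUM(hour)=29, MAX(hour)=18
  S4: ids {3, 5, 6, 7, 8} → SUM(hour)=53, MAX(hour)=21
  S7: ids {1, 10} → SUM(hour)=12, MAX(hour)=9

S14 | 29 | 18 ; S4 | 53 | 21 ; S7 | 12 | 9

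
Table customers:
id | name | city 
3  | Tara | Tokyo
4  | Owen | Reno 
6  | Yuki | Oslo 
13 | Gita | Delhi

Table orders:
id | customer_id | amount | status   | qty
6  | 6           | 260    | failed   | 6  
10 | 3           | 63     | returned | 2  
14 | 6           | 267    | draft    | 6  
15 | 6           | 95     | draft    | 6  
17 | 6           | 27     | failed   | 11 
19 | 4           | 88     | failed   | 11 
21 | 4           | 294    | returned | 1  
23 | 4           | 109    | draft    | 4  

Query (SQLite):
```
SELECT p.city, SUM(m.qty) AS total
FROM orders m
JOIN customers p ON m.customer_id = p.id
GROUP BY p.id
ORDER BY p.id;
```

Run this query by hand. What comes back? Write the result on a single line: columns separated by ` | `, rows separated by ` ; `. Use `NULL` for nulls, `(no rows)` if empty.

Tokyo | 2 ; Reno | 16 ; Oslo | 29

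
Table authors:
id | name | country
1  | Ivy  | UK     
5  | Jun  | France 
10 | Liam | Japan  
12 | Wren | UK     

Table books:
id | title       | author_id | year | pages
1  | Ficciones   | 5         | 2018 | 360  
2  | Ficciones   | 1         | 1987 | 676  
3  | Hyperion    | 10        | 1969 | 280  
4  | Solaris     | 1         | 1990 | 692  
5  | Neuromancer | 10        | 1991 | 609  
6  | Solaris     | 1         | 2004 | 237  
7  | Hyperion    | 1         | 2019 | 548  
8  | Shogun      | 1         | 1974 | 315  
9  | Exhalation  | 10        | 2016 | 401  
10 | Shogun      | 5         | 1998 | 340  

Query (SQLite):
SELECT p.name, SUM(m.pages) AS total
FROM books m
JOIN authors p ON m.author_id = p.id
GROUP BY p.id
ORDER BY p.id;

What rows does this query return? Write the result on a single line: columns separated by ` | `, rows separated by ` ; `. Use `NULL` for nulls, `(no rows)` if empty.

Join each books row to its authors via author_id.
Group joined rows by authors.id; compute SUM(m.pages) per group.
  1: ids {2, 4, 6, 7, 8} → SUM(m.pages)=2468
  5: ids {1, 10} → SUM(m.pages)=700
  10: ids {3, 5, 9} → SUM(m.pages)=1290

Ivy | 2468 ; Jun | 700 ; Liam | 1290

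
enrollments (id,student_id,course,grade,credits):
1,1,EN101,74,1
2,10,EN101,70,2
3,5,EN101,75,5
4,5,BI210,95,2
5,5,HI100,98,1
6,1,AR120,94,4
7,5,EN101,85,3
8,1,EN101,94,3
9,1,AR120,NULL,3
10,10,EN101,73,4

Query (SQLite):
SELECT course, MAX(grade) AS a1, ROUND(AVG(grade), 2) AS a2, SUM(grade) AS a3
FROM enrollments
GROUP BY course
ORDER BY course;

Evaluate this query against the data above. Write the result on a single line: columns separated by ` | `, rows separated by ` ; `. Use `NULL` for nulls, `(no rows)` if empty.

Group enrollments by course.
Per group compute: MAX(grade), ROUND(AVG(grade), 2), SUM(grade).
  AR120: ids {6, 9} → MAX(grade)=94, ROUND(AVG(grade), 2)=94, SUM(grade)=94
  BI210: ids {4} → MAX(grade)=95, ROUND(AVG(grade), 2)=95, SUM(grade)=95
  EN101: ids {1, 2, 3, 7, 8, 10} → MAX(grade)=94, ROUND(AVG(grade), 2)=78.5, SUM(grade)=471
  HI100: ids {5} → MAX(grade)=98, ROUND(AVG(grade), 2)=98, SUM(grade)=98

AR120 | 94 | 94 | 94 ; BI210 | 95 | 95 | 95 ; EN101 | 94 | 78.5 | 471 ; HI100 | 98 | 98 | 98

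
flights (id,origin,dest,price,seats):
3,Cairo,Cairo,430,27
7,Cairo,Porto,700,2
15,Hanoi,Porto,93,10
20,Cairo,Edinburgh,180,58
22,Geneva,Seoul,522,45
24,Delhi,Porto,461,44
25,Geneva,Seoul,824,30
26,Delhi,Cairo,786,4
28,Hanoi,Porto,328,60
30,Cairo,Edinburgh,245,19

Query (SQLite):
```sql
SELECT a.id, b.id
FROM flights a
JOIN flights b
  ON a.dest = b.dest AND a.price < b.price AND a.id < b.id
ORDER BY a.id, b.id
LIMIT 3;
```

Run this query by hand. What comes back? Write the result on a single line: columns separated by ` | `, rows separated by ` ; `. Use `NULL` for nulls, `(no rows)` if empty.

Pairs (a,b) with same dest, a.price < b.price, a.id < b.id.
dest groups: Cairo:{3,26} Edinburgh:{20,30} Porto:{7,15,24,28} Seoul:{22,25}
Ordered by (a.id, b.id); first 3.

3 | 26 ; 15 | 24 ; 15 | 28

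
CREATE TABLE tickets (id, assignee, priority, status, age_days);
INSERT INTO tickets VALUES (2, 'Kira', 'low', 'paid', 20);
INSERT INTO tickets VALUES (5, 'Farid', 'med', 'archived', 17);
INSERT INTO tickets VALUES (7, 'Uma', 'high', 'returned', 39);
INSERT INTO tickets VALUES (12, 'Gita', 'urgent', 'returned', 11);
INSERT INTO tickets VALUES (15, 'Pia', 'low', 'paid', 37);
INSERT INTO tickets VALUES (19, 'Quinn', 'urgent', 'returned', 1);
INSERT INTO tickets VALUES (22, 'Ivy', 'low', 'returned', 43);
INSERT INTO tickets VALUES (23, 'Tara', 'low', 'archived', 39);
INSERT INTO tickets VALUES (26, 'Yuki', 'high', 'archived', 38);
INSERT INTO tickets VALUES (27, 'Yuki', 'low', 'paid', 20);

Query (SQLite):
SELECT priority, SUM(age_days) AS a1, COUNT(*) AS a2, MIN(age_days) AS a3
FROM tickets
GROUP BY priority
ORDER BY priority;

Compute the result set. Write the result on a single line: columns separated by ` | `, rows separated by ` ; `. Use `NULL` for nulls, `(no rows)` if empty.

high | 77 | 2 | 38 ; low | 159 | 5 | 20 ; med | 17 | 1 | 17 ; urgent | 12 | 2 | 1

Group tickets by priority.
Per group compute: SUM(age_days), COUNT(*), MIN(age_days).
  high: ids {7, 26} → SUM(age_days)=77, COUNT(*)=2, MIN(age_days)=38
  low: ids {2, 15, 22, 23, 27} → SUM(age_days)=159, COUNT(*)=5, MIN(age_days)=20
  med: ids {5} → SUM(age_days)=17, COUNT(*)=1, MIN(age_days)=17
  urgent: ids {12, 19} → SUM(age_days)=12, COUNT(*)=2, MIN(age_days)=1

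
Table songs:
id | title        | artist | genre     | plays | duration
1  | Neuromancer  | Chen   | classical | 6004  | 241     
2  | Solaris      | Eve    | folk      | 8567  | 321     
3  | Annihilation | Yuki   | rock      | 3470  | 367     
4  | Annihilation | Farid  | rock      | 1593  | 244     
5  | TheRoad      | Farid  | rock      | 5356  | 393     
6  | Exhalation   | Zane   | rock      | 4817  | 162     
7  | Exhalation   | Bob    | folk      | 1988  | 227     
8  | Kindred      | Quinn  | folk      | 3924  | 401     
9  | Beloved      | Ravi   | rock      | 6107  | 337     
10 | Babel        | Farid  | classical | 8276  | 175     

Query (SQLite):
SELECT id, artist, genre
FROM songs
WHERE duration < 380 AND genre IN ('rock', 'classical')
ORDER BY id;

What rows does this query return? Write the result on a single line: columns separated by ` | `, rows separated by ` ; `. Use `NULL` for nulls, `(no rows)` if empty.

1 | Chen | classical ; 3 | Yuki | rock ; 4 | Farid | rock ; 6 | Zane | rock ; 9 | Ravi | rock ; 10 | Farid | classical

duration < 380: ids {1, 2, 3, 4, 6, 7, 9, 10}
genre IN ('rock', 'classical'): ids {1, 3, 4, 5, 6, 9, 10}
Combine with AND.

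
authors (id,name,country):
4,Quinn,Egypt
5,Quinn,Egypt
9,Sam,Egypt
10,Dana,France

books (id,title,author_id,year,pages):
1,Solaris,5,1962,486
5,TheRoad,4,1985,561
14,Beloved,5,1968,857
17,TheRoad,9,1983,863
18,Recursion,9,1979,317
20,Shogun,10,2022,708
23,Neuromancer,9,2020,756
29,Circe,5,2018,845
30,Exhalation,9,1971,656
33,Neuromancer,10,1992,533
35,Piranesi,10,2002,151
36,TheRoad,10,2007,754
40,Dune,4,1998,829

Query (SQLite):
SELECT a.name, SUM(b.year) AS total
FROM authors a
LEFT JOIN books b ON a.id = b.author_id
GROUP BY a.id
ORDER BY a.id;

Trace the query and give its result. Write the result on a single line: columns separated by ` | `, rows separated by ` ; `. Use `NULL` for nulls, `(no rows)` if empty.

Quinn | 3983 ; Quinn | 5948 ; Sam | 7953 ; Dana | 8023

LEFT JOIN keeps every authors row; unmatched ones get NULL for books columns.
Group by authors.id and compute SUM(b.year). SUM over an all-NULL group is NULL.
  4: ids {5, 40} → SUM(b.year)=3983
  5: ids {1, 14, 29} → SUM(b.year)=5948
  9: ids {17, 18, 23, 30} → SUM(b.year)=7953
  10: ids {20, 33, 35, 36} → SUM(b.year)=8023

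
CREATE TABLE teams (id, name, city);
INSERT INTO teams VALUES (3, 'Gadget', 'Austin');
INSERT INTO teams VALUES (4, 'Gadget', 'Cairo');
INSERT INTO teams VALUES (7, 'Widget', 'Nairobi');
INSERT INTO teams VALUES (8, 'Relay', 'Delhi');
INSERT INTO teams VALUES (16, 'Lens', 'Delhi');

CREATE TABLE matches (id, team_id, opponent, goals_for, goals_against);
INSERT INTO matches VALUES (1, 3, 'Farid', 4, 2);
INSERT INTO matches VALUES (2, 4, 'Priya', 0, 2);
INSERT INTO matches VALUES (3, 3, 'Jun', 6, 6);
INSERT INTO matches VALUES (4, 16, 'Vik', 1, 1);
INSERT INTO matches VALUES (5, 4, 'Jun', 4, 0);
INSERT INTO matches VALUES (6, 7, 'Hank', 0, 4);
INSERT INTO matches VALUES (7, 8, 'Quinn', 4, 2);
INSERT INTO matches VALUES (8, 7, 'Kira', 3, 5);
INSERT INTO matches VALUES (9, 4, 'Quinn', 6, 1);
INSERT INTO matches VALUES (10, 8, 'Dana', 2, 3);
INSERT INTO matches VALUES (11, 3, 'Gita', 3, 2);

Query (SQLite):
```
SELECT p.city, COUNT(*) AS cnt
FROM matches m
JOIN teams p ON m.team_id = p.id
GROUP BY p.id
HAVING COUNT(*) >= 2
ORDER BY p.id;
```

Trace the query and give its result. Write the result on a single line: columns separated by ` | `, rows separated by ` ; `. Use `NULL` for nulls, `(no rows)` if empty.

Join each matches row to its teams via team_id.
Group joined rows by teams.id; compute COUNT(*) per group.
HAVING: keep groups with count ≥ 2.
  3: ids {1, 3, 11} → COUNT(*)=3
  4: ids {2, 5, 9} → COUNT(*)=3
  7: ids {6, 8} → COUNT(*)=2
  8: ids {7, 10} → COUNT(*)=2
  16: ids {4} → COUNT(*)=1

Austin | 3 ; Cairo | 3 ; Nairobi | 2 ; Delhi | 2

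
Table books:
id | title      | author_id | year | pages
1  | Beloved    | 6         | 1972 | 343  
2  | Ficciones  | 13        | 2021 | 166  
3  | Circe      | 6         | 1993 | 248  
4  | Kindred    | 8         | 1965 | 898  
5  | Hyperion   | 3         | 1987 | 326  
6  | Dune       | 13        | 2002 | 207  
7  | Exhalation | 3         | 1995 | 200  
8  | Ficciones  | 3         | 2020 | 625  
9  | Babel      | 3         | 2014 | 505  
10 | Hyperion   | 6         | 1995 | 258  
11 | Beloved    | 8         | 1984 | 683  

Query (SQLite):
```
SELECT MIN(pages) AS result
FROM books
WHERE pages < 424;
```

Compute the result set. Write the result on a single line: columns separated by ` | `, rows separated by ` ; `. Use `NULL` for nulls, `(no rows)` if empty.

Rows where pages < 424 → pages values: [343, 166, 248, 326, 207, 200, 258].
MIN of non-NULL values = 166.

166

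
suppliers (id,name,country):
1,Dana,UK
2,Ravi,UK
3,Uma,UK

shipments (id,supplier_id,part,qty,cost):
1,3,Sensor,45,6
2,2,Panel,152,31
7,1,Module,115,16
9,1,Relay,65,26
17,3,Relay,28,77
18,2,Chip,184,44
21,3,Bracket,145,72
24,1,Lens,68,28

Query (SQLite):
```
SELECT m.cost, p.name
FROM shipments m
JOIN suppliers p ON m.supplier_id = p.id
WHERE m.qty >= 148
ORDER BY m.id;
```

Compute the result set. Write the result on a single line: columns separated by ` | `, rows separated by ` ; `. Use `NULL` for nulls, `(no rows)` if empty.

31 | Ravi ; 44 | Ravi

Each shipments row matches the suppliers row where supplier_id = suppliers.id.
Then keep rows with m.qty >= 148.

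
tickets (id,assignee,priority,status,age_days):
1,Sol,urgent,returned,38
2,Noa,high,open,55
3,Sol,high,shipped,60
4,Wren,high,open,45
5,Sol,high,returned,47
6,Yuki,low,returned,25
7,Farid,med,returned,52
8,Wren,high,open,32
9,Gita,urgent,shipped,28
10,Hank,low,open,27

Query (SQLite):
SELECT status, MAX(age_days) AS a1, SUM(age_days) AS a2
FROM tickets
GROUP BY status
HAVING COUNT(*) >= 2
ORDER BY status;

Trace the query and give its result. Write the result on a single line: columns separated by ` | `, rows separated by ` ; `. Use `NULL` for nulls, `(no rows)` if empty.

Group tickets by status.
Per group compute: MAX(age_days), SUM(age_days).
HAVING: drop groups with fewer than 2 rows.
  open: ids {2, 4, 8, 10} → MAX(age_days)=55, SUM(age_days)=159
  returned: ids {1, 5, 6, 7} → MAX(age_days)=52, SUM(age_days)=162
  shipped: ids {3, 9} → MAX(age_days)=60, SUM(age_days)=88

open | 55 | 159 ; returned | 52 | 162 ; shipped | 60 | 88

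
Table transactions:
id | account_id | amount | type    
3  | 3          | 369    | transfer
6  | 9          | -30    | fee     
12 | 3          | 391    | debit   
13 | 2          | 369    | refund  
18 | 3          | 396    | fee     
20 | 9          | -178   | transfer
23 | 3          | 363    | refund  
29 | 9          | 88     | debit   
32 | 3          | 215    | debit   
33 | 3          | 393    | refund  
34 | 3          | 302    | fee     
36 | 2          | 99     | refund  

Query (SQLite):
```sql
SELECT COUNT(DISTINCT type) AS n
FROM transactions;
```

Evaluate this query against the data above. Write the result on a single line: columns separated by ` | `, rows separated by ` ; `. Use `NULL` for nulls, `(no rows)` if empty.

4

Count distinct non-NULL type values.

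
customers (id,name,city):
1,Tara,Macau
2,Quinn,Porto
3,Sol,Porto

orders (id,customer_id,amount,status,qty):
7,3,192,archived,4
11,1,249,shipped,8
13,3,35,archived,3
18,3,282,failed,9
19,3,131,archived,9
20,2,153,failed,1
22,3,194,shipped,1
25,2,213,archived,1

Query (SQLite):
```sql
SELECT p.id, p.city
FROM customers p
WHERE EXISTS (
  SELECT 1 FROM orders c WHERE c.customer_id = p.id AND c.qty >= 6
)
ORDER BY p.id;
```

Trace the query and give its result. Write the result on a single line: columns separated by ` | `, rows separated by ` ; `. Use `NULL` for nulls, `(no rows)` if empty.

1 | Macau ; 3 | Porto

For each customers row, check whether any orders with matching customer_id has qty >= 6.
Keep rows where that is true.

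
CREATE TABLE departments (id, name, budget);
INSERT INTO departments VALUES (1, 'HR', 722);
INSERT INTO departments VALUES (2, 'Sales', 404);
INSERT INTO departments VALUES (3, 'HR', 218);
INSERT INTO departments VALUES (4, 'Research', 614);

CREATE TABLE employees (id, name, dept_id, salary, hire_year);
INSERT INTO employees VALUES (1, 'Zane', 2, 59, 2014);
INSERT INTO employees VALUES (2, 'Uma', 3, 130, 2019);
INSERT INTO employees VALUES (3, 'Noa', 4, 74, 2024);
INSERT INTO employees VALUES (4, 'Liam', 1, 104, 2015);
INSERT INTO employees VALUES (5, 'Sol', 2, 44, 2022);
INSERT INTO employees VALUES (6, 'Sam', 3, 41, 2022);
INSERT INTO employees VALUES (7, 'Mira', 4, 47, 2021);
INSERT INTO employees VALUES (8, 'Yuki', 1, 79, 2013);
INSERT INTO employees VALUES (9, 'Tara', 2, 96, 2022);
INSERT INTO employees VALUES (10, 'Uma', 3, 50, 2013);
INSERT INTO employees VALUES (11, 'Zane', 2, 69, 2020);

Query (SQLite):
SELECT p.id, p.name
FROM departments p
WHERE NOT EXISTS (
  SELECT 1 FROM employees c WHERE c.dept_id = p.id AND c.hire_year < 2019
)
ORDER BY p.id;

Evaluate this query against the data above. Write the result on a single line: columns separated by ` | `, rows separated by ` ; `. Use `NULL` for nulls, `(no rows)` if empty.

4 | Research

For each departments row, check whether any employees with matching dept_id has hire_year < 2019.
Keep rows where that is false.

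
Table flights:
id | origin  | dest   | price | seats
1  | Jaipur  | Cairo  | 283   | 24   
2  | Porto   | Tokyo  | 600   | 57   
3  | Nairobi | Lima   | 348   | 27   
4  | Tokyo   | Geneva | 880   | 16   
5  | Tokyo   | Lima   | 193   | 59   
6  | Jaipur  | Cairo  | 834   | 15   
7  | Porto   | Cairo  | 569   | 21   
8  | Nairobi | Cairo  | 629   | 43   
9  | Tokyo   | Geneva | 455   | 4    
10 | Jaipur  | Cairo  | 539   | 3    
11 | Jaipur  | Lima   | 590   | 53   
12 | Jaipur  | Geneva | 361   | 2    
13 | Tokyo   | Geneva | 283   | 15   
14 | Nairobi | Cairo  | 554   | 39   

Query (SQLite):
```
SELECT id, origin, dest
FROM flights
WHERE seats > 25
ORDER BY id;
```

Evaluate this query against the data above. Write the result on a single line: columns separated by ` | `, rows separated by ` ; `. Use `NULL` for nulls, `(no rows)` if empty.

2 | Porto | Tokyo ; 3 | Nairobi | Lima ; 5 | Tokyo | Lima ; 8 | Nairobi | Cairo ; 11 | Jaipur | Lima ; 14 | Nairobi | Cairo

seats > 25: ids {2, 3, 5, 8, 11, 14}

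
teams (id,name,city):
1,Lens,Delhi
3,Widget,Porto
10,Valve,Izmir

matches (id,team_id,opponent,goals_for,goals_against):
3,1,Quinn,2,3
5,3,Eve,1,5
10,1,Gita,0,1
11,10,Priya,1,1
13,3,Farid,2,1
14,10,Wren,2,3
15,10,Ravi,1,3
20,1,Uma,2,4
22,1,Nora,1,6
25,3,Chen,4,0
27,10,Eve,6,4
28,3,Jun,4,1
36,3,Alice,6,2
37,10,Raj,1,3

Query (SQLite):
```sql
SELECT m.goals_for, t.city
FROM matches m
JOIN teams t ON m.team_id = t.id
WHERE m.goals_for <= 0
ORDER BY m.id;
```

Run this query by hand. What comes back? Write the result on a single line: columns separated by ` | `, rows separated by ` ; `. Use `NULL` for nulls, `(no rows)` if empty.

Each matches row matches the teams row where team_id = teams.id.
Then keep rows with m.goals_for <= 0.

0 | Delhi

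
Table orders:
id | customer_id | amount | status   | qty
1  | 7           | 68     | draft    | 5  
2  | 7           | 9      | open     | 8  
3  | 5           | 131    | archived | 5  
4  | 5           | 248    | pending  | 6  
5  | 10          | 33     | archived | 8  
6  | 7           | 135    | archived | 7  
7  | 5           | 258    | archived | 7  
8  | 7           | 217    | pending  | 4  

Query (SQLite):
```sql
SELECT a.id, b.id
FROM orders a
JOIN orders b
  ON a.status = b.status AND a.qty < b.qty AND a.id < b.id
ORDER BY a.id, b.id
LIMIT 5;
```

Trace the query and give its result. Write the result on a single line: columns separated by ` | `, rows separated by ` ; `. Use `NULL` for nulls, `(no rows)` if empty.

3 | 5 ; 3 | 6 ; 3 | 7

Pairs (a,b) with same status, a.qty < b.qty, a.id < b.id.
status groups: archived:{3,5,6,7} draft:{1} open:{2} pending:{4,8}
Ordered by (a.id, b.id); first 5.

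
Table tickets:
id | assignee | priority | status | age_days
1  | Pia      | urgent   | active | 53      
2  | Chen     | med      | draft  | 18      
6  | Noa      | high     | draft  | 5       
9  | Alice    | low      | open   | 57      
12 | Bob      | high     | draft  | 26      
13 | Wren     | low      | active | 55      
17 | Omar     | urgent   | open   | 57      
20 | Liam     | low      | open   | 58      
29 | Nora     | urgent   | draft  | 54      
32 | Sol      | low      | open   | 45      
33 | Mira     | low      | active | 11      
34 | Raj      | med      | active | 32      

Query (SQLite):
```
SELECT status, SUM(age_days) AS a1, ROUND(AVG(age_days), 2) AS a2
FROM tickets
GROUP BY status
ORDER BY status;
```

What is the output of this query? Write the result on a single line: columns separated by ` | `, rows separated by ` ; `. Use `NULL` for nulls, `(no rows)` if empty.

active | 151 | 37.75 ; draft | 103 | 25.75 ; open | 217 | 54.25

Group tickets by status.
Per group compute: SUM(age_days), ROUND(AVG(age_days), 2).
  active: ids {1, 13, 33, 34} → SUM(age_days)=151, ROUND(AVG(age_days), 2)=37.75
  draft: ids {2, 6, 12, 29} → SUM(age_days)=103, ROUND(AVG(age_days), 2)=25.75
  open: ids {9, 17, 20, 32} → SUM(age_days)=217, ROUND(AVG(age_days), 2)=54.25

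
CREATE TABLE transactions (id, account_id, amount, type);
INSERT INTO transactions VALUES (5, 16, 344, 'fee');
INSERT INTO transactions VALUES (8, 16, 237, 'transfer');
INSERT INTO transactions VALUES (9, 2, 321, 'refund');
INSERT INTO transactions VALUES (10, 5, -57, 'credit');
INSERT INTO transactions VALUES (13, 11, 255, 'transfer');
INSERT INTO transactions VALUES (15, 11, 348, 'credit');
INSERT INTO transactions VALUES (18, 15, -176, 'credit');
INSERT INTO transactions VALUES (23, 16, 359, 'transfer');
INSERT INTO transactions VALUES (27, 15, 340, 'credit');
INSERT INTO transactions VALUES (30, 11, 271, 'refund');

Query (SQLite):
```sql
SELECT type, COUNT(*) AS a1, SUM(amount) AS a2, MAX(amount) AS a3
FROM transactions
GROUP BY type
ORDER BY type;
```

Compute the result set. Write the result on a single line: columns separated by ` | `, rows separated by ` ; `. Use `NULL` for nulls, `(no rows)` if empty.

credit | 4 | 455 | 348 ; fee | 1 | 344 | 344 ; refund | 2 | 592 | 321 ; transfer | 3 | 851 | 359

Group transactions by type.
Per group compute: COUNT(*), SUM(amount), MAX(amount).
  credit: ids {10, 15, 18, 27} → COUNT(*)=4, SUM(amount)=455, MAX(amount)=348
  fee: ids {5} → COUNT(*)=1, SUM(amount)=344, MAX(amount)=344
  refund: ids {9, 30} → COUNT(*)=2, SUM(amount)=592, MAX(amount)=321
  transfer: ids {8, 13, 23} → COUNT(*)=3, SUM(amount)=851, MAX(amount)=359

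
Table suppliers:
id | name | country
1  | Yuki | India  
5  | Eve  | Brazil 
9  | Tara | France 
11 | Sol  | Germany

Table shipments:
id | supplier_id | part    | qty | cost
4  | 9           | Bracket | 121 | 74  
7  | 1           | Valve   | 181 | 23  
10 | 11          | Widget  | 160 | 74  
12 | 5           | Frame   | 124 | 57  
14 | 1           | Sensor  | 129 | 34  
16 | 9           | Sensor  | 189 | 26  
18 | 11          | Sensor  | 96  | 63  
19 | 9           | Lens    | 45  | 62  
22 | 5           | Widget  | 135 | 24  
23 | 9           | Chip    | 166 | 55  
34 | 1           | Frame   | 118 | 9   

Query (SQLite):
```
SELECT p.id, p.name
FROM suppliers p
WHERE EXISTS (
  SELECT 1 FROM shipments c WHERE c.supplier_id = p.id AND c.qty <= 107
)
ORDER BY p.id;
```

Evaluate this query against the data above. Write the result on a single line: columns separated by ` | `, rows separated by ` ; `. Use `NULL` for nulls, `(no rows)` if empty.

9 | Tara ; 11 | Sol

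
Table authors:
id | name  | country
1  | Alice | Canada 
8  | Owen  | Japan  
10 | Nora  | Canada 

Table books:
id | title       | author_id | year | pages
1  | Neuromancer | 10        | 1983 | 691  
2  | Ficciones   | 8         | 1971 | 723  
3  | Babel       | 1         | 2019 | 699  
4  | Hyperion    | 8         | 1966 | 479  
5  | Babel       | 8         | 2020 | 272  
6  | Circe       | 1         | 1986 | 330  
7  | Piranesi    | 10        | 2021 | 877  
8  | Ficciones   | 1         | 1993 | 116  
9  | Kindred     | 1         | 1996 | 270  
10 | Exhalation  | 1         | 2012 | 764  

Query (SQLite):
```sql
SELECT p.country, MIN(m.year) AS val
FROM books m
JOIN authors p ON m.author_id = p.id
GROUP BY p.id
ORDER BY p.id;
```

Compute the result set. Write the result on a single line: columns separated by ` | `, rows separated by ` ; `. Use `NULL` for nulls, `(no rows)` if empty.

Join each books row to its authors via author_id.
Group joined rows by authors.id; compute MIN(m.year) per group.
  1: ids {3, 6, 8, 9, 10} → MIN(m.year)=1986
  8: ids {2, 4, 5} → MIN(m.year)=1966
  10: ids {1, 7} → MIN(m.year)=1983

Canada | 1986 ; Japan | 1966 ; Canada | 1983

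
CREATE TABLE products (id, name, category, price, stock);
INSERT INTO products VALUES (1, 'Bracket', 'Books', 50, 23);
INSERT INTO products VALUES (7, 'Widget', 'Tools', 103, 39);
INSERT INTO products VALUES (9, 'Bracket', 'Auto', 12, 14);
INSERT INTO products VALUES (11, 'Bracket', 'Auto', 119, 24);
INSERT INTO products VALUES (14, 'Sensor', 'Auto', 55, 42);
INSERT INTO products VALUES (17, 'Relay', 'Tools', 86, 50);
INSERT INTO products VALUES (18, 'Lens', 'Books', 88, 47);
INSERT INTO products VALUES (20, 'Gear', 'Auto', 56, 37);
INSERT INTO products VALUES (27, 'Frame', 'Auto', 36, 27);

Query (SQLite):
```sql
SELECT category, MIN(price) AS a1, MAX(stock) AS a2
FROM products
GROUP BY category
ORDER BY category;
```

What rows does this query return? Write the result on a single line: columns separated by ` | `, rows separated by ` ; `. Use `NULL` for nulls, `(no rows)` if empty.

Auto | 12 | 42 ; Books | 50 | 47 ; Tools | 86 | 50

Group products by category.
Per group compute: MIN(price), MAX(stock).
  Auto: ids {9, 11, 14, 20, 27} → MIN(price)=12, MAX(stock)=42
  Books: ids {1, 18} → MIN(price)=50, MAX(stock)=47
  Tools: ids {7, 17} → MIN(price)=86, MAX(stock)=50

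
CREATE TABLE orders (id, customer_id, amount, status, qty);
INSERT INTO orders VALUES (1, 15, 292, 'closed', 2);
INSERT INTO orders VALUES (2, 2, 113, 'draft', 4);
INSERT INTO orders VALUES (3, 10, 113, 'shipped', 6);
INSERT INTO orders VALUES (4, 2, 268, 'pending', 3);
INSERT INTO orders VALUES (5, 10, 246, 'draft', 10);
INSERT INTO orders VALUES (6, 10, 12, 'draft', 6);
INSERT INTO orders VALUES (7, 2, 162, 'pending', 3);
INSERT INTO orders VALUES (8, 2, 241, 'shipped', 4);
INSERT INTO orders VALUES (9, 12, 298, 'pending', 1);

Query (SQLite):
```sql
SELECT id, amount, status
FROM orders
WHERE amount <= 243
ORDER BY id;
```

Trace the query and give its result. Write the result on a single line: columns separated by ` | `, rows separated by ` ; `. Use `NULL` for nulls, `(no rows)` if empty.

amount <= 243: ids {2, 3, 6, 7, 8}

2 | 113 | draft ; 3 | 113 | shipped ; 6 | 12 | draft ; 7 | 162 | pending ; 8 | 241 | shipped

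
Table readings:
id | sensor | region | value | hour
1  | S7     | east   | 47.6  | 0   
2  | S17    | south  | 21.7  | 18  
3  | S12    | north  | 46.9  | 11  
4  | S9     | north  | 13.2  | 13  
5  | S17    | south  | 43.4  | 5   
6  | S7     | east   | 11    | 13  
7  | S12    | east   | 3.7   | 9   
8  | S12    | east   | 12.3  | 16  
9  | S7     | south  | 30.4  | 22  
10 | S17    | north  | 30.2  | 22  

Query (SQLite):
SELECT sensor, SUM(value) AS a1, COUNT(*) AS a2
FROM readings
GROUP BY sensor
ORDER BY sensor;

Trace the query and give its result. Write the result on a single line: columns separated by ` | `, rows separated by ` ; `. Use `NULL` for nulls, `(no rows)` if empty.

Group readings by sensor.
Per group compute: SUM(value), COUNT(*).
  S12: ids {3, 7, 8} → SUM(value)=62.9, COUNT(*)=3
  S17: ids {2, 5, 10} → SUM(value)=95.3, COUNT(*)=3
  S7: ids {1, 6, 9} → SUM(value)=89, COUNT(*)=3
  S9: ids {4} → SUM(value)=13.2, COUNT(*)=1

S12 | 62.9 | 3 ; S17 | 95.3 | 3 ; S7 | 89 | 3 ; S9 | 13.2 | 1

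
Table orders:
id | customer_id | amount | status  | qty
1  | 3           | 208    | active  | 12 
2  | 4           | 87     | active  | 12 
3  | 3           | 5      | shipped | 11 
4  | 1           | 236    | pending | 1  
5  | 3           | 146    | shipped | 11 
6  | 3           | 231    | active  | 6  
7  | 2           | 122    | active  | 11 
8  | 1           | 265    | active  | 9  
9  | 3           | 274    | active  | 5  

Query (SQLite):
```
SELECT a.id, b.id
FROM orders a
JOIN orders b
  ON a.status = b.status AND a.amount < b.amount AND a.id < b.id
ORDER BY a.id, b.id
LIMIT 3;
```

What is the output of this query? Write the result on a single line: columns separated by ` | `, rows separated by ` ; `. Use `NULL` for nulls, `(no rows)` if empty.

1 | 6 ; 1 | 8 ; 1 | 9

Pairs (a,b) with same status, a.amount < b.amount, a.id < b.id.
status groups: active:{1,2,6,7,8,9} pending:{4} shipped:{3,5}
Ordered by (a.id, b.id); first 3.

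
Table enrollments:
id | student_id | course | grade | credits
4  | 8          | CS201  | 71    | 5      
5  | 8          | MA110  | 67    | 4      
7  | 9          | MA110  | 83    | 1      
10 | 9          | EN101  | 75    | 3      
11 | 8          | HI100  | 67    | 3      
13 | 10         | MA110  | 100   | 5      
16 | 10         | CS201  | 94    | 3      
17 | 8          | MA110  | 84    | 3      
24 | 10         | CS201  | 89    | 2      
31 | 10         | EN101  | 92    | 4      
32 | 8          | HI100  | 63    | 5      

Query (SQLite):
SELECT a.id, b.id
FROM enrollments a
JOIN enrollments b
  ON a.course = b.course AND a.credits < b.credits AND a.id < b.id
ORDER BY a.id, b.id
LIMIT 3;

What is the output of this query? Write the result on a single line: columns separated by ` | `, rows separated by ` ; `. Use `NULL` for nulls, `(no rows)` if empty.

Pairs (a,b) with same course, a.credits < b.credits, a.id < b.id.
course groups: CS201:{4,16,24} EN101:{10,31} HI100:{11,32} MA110:{5,7,13,17}
Ordered by (a.id, b.id); first 3.

5 | 13 ; 7 | 13 ; 7 | 17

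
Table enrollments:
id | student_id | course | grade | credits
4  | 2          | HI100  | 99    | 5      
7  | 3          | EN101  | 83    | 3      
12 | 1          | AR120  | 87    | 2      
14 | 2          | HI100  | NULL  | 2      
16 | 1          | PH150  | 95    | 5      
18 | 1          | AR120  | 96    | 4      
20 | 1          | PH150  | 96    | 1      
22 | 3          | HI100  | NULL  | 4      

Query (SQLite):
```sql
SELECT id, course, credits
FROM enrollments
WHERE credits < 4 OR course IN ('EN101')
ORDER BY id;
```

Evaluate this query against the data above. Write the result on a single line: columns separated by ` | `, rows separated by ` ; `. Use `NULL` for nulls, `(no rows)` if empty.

credits < 4: ids {7, 12, 14, 20}
course IN ('EN101'): ids {7}
Combine with OR.

7 | EN101 | 3 ; 12 | AR120 | 2 ; 14 | HI100 | 2 ; 20 | PH150 | 1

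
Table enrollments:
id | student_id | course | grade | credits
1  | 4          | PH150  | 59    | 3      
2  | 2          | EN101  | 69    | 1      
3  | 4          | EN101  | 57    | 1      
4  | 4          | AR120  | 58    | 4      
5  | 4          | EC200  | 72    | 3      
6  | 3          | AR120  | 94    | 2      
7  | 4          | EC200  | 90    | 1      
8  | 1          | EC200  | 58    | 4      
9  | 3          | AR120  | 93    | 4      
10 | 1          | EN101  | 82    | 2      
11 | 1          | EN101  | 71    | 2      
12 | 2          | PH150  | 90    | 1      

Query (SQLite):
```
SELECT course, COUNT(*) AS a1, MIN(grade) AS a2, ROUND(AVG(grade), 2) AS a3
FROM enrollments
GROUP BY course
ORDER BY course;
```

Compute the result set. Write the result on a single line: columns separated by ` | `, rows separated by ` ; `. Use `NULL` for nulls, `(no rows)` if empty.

Group enrollments by course.
Per group compute: COUNT(*), MIN(grade), ROUND(AVG(grade), 2).
  AR120: ids {4, 6, 9} → COUNT(*)=3, MIN(grade)=58, ROUND(AVG(grade), 2)=81.67
  EC200: ids {5, 7, 8} → COUNT(*)=3, MIN(grade)=58, ROUND(AVG(grade), 2)=73.33
  EN101: ids {2, 3, 10, 11} → COUNT(*)=4, MIN(grade)=57, ROUND(AVG(grade), 2)=69.75
  PH150: ids {1, 12} → COUNT(*)=2, MIN(grade)=59, ROUND(AVG(grade), 2)=74.5

AR120 | 3 | 58 | 81.67 ; EC200 | 3 | 58 | 73.33 ; EN101 | 4 | 57 | 69.75 ; PH150 | 2 | 59 | 74.5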